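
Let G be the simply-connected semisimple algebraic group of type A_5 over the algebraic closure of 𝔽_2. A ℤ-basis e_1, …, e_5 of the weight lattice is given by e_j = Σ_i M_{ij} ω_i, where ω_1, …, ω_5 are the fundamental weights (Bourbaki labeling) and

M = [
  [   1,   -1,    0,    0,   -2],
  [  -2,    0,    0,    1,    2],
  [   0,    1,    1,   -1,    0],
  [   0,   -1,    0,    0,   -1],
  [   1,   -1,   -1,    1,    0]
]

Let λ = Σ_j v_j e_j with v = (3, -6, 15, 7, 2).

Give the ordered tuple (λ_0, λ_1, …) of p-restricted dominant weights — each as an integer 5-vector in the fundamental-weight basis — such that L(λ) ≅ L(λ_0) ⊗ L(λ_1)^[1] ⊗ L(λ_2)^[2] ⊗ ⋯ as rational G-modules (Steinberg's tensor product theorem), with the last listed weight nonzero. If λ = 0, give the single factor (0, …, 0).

((1, 1, 0, 0, 1), (0, 0, 1, 0, 0), (1, 1, 0, 1, 0))

Change of basis e → ω: c = M·v where v = (3, -6, 15, 7, 2):
  c_1 = (1)·(3) + (-1)·(-6) + (0)·(15) + (0)·(7) + (-2)·(2) = 5
  c_2 = (-2)·(3) + (0)·(-6) + (0)·(15) + (1)·(7) + (2)·(2) = 5
  c_3 = (0)·(3) + (1)·(-6) + (1)·(15) + (-1)·(7) + (0)·(2) = 2
  c_4 = (0)·(3) + (-1)·(-6) + (0)·(15) + (0)·(7) + (-1)·(2) = 4
  c_5 = (1)·(3) + (-1)·(-6) + (-1)·(15) + (1)·(7) + (0)·(2) = 1
p = 2; digits c_i = Σ_j d_{ij}·2^j, 0 ≤ d_{ij} < 2:
  c_1 = 5 = 1·2^0 + 0·2^1 + 1·2^2
  c_2 = 5 = 1·2^0 + 0·2^1 + 1·2^2
  c_3 = 2 = 0·2^0 + 1·2^1
  c_4 = 4 = 0·2^0 + 0·2^1 + 1·2^2
  c_5 = 1 = 1·2^0
p-restricted factor λ_0 = (1, 1, 0, 0, 1)
p-restricted factor λ_1 = (0, 0, 1, 0, 0)
p-restricted factor λ_2 = (1, 1, 0, 1, 0)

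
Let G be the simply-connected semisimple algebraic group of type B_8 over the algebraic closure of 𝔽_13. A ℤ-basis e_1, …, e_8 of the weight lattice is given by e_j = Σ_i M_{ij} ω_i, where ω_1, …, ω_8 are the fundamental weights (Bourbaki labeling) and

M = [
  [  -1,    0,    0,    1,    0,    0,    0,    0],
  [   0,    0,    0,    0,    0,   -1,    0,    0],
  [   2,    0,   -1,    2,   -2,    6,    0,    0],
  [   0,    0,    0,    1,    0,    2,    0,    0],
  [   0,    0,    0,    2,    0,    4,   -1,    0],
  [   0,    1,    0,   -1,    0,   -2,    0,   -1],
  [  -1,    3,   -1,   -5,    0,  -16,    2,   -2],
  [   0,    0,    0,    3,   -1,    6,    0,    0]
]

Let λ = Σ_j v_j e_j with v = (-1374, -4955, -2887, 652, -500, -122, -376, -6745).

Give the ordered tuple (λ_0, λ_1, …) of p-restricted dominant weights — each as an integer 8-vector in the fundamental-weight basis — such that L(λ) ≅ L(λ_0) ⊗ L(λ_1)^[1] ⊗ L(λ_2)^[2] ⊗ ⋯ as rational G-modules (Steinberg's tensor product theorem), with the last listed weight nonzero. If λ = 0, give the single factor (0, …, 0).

((11, 5, 8, 5, 9, 4, 7, 8), (12, 9, 1, 5, 0, 2, 11, 2), (11, 0, 10, 2, 7, 8, 4, 10))

In the fundamental-weight basis, λ has coordinates c = M·v (v = (-1374, -4955, -2887, 652, -500, -122, -376, -6745)):
  c_1 = (-1)·(-1374) + (0)·(-4955) + (0)·(-2887) + 1·652 + (0)·(-500) + (0)·(-122) + (0)·(-376) + (0)·(-6745) = 2026
  c_2 = (0)·(-1374) + (0)·(-4955) + (0)·(-2887) + 0·652 + (0)·(-500) + (-1)·(-122) + (0)·(-376) + (0)·(-6745) = 122
  c_3 = (2)·(-1374) + (0)·(-4955) + (-1)·(-2887) + 2·652 + (-2)·(-500) + (6)·(-122) + (0)·(-376) + (0)·(-6745) = 1711
  c_4 = (0)·(-1374) + (0)·(-4955) + (0)·(-2887) + 1·652 + (0)·(-500) + (2)·(-122) + (0)·(-376) + (0)·(-6745) = 408
  c_5 = (0)·(-1374) + (0)·(-4955) + (0)·(-2887) + 2·652 + (0)·(-500) + (4)·(-122) + (-1)·(-376) + (0)·(-6745) = 1192
  c_6 = (0)·(-1374) + (1)·(-4955) + (0)·(-2887) + (-1)·(652) + (0)·(-500) + (-2)·(-122) + (0)·(-376) + (-1)·(-6745) = 1382
  c_7 = (-1)·(-1374) + (3)·(-4955) + (-1)·(-2887) + (-5)·(652) + (0)·(-500) + (-16)·(-122) + (2)·(-376) + (-2)·(-6745) = 826
  c_8 = (0)·(-1374) + (0)·(-4955) + (0)·(-2887) + 3·652 + (-1)·(-500) + (6)·(-122) + (0)·(-376) + (0)·(-6745) = 1724
Base-13 expansion of each c_i:
  c_1 = 2026 = 11·13^0 + 12·13^1 + 11·13^2
  c_2 = 122 = 5·13^0 + 9·13^1
  c_3 = 1711 = 8·13^0 + 1·13^1 + 10·13^2
  c_4 = 408 = 5·13^0 + 5·13^1 + 2·13^2
  c_5 = 1192 = 9·13^0 + 0·13^1 + 7·13^2
  c_6 = 1382 = 4·13^0 + 2·13^1 + 8·13^2
  c_7 = 826 = 7·13^0 + 11·13^1 + 4·13^2
  c_8 = 1724 = 8·13^0 + 2·13^1 + 10·13^2
λ_0 = (11, 5, 8, 5, 9, 4, 7, 8)
λ_1 = (12, 9, 1, 5, 0, 2, 11, 2)
λ_2 = (11, 0, 10, 2, 7, 8, 4, 10)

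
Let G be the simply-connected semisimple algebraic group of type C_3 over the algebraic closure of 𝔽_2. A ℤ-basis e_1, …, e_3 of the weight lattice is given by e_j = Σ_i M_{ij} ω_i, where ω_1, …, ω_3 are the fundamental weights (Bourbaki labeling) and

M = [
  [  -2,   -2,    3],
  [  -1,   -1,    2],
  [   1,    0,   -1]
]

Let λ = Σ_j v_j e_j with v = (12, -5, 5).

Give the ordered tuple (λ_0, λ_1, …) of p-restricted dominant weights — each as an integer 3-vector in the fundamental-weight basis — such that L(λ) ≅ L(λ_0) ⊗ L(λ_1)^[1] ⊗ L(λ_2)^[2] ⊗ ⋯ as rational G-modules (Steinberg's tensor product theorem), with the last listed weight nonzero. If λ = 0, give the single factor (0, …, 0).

((1, 1, 1), (0, 1, 1), (0, 0, 1))

Change of basis e → ω: c = M·v where v = (12, -5, 5):
  c_1 = (-2)·(12) + (-2)·(-5) + 3·5 = 1
  c_2 = (-1)·(12) + (-1)·(-5) + 2·5 = 3
  c_3 = 1·12 + (0)·(-5) + (-1)·(5) = 7
Expand coordinatewise in base 2:
  c_1 = 1 = 1·2^0
  c_2 = 3 = 1·2^0 + 1·2^1
  c_3 = 7 = 1·2^0 + 1·2^1 + 1·2^2
Factor λ_0 = (1, 1, 1)
Factor λ_1 = (0, 1, 1)
Factor λ_2 = (0, 0, 1)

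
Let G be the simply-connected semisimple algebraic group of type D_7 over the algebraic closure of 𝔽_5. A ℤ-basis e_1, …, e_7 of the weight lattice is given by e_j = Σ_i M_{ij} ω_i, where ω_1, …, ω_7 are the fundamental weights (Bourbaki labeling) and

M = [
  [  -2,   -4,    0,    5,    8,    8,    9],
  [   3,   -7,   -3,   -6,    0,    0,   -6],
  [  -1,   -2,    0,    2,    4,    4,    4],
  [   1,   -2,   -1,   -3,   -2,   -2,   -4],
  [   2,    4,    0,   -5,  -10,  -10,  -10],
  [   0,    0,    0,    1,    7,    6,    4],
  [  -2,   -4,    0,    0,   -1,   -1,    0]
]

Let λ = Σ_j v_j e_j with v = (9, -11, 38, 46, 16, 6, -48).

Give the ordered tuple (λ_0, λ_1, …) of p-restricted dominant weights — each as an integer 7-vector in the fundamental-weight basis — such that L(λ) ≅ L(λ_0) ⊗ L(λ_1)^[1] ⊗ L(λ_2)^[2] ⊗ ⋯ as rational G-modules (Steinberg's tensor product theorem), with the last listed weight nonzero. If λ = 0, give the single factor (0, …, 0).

In the fundamental-weight basis, λ has coordinates c = M·v (v = (9, -11, 38, 46, 16, 6, -48)):
  c_1 = -2*9 + -4*-11 + 0*38 + 5*46 + 8*16 + 8*6 + 9*-48 = 0
  c_2 = 3*9 + -7*-11 + -3*38 + -6*46 + 0*16 + 0*6 + -6*-48 = 2
  c_3 = -1*9 + -2*-11 + 0*38 + 2*46 + 4*16 + 4*6 + 4*-48 = 1
  c_4 = 1*9 + -2*-11 + -1*38 + -3*46 + -2*16 + -2*6 + -4*-48 = 3
  c_5 = 2*9 + 4*-11 + 0*38 + -5*46 + -10*16 + -10*6 + -10*-48 = 4
  c_6 = 0*9 + 0*-11 + 0*38 + 1*46 + 7*16 + 6*6 + 4*-48 = 2
  c_7 = -2*9 + -4*-11 + 0*38 + 0*46 + -1*16 + -1*6 + 0*-48 = 4
p = 5; digits c_i = Σ_j d_{ij}·5^j, 0 ≤ d_{ij} < 5:
  c_1 = 0
  c_2 = 2 = 2·5^0
  c_3 = 1 = 1·5^0
  c_4 = 3 = 3·5^0
  c_5 = 4 = 4·5^0
  c_6 = 2 = 2·5^0
  c_7 = 4 = 4·5^0
p-restricted factor λ_0 = (0, 2, 1, 3, 4, 2, 4)

((0, 2, 1, 3, 4, 2, 4),)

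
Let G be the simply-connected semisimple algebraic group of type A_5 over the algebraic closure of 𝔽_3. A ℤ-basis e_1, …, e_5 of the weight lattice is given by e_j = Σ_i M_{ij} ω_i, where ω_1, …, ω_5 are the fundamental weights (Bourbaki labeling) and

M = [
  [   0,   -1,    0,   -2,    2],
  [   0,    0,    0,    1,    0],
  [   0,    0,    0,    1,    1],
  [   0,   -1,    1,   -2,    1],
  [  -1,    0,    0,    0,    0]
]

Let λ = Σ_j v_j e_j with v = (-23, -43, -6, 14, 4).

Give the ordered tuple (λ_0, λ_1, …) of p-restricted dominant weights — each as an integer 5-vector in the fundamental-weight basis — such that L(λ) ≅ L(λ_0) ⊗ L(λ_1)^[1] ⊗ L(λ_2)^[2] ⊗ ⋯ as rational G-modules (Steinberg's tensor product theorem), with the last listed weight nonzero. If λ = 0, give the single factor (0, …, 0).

In the fundamental-weight basis, λ has coordinates c = M·v (v = (-23, -43, -6, 14, 4)):
  c_1 = 0*-23 + -1*-43 + 0*-6 + -2*14 + 2*4 = 23
  c_2 = 0*-23 + 0*-43 + 0*-6 + 1*14 + 0*4 = 14
  c_3 = 0*-23 + 0*-43 + 0*-6 + 1*14 + 1*4 = 18
  c_4 = 0*-23 + -1*-43 + 1*-6 + -2*14 + 1*4 = 13
  c_5 = -1*-23 + 0*-43 + 0*-6 + 0*14 + 0*4 = 23
Base-3 expansion of each c_i:
  c_1 = 23 = 2·3^0 + 1·3^1 + 2·3^2
  c_2 = 14 = 2·3^0 + 1·3^1 + 1·3^2
  c_3 = 18 = 0·3^0 + 0·3^1 + 2·3^2
  c_4 = 13 = 1·3^0 + 1·3^1 + 1·3^2
  c_5 = 23 = 2·3^0 + 1·3^1 + 2·3^2
p-restricted factor λ_0 = (2, 2, 0, 1, 2)
p-restricted factor λ_1 = (1, 1, 0, 1, 1)
p-restricted factor λ_2 = (2, 1, 2, 1, 2)

((2, 2, 0, 1, 2), (1, 1, 0, 1, 1), (2, 1, 2, 1, 2))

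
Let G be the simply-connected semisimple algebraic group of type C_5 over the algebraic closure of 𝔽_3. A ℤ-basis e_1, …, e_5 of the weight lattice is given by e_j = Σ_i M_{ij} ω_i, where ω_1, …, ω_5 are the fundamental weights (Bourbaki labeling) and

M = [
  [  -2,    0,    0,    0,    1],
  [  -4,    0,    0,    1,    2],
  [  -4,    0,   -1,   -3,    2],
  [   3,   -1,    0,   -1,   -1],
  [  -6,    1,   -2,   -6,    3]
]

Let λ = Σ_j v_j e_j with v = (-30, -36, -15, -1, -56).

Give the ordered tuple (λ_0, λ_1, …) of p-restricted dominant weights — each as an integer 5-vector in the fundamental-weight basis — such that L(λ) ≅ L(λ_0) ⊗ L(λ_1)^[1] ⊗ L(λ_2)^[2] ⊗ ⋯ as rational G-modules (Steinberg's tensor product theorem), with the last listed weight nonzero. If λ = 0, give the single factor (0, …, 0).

Compute c_i = Σ_j M_{ij} v_j with v = (-30, -36, -15, -1, -56):
  c_1 = -2*-30 + 0*-36 + 0*-15 + 0*-1 + 1*-56 = 4
  c_2 = -4*-30 + 0*-36 + 0*-15 + 1*-1 + 2*-56 = 7
  c_3 = -4*-30 + 0*-36 + -1*-15 + -3*-1 + 2*-56 = 26
  c_4 = 3*-30 + -1*-36 + 0*-15 + -1*-1 + -1*-56 = 3
  c_5 = -6*-30 + 1*-36 + -2*-15 + -6*-1 + 3*-56 = 12
p = 3; digits c_i = Σ_j d_{ij}·3^j, 0 ≤ d_{ij} < 3:
  c_1 = 4 = 1·3^0 + 1·3^1
  c_2 = 7 = 1·3^0 + 2·3^1
  c_3 = 26 = 2·3^0 + 2·3^1 + 2·3^2
  c_4 = 3 = 0·3^0 + 1·3^1
  c_5 = 12 = 0·3^0 + 1·3^1 + 1·3^2
λ_0 = (1, 1, 2, 0, 0)
λ_1 = (1, 2, 2, 1, 1)
λ_2 = (0, 0, 2, 0, 1)

((1, 1, 2, 0, 0), (1, 2, 2, 1, 1), (0, 0, 2, 0, 1))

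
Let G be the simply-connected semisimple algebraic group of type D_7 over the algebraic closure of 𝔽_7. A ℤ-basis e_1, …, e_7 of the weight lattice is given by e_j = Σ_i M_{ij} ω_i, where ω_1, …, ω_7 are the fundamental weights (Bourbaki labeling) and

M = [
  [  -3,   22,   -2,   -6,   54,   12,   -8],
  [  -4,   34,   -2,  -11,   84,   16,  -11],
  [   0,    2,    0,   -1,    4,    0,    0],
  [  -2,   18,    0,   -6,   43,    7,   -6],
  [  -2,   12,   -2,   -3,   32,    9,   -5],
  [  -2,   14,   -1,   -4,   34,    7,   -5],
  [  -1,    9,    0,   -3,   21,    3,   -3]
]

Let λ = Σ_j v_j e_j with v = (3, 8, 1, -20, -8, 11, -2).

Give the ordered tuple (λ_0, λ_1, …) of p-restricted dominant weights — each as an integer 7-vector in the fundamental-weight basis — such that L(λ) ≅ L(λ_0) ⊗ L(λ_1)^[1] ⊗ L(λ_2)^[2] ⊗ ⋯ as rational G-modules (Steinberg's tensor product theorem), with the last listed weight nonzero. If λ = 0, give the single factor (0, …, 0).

Change of basis e → ω: c = M·v where v = (3, 8, 1, -20, -8, 11, -2):
  c_1 = (-3)·(3) + 22·8 + (-2)·(1) + (-6)·(-20) + (54)·(-8) + 12·11 + (-8)·(-2) = 1
  c_2 = (-4)·(3) + 34·8 + (-2)·(1) + (-11)·(-20) + (84)·(-8) + 16·11 + (-11)·(-2) = 4
  c_3 = 0·3 + 2·8 + 0·1 + (-1)·(-20) + (4)·(-8) + 0·11 + (0)·(-2) = 4
  c_4 = (-2)·(3) + 18·8 + 0·1 + (-6)·(-20) + (43)·(-8) + 7·11 + (-6)·(-2) = 3
  c_5 = (-2)·(3) + 12·8 + (-2)·(1) + (-3)·(-20) + (32)·(-8) + 9·11 + (-5)·(-2) = 1
  c_6 = (-2)·(3) + 14·8 + (-1)·(1) + (-4)·(-20) + (34)·(-8) + 7·11 + (-5)·(-2) = 0
  c_7 = (-1)·(3) + 9·8 + 0·1 + (-3)·(-20) + (21)·(-8) + 3·11 + (-3)·(-2) = 0
Base-7 expansion of each c_i:
  c_1 = 1 = 1·7^0
  c_2 = 4 = 4·7^0
  c_3 = 4 = 4·7^0
  c_4 = 3 = 3·7^0
  c_5 = 1 = 1·7^0
  c_6 = 0
  c_7 = 0
Factor λ_0 = (1, 4, 4, 3, 1, 0, 0)

((1, 4, 4, 3, 1, 0, 0),)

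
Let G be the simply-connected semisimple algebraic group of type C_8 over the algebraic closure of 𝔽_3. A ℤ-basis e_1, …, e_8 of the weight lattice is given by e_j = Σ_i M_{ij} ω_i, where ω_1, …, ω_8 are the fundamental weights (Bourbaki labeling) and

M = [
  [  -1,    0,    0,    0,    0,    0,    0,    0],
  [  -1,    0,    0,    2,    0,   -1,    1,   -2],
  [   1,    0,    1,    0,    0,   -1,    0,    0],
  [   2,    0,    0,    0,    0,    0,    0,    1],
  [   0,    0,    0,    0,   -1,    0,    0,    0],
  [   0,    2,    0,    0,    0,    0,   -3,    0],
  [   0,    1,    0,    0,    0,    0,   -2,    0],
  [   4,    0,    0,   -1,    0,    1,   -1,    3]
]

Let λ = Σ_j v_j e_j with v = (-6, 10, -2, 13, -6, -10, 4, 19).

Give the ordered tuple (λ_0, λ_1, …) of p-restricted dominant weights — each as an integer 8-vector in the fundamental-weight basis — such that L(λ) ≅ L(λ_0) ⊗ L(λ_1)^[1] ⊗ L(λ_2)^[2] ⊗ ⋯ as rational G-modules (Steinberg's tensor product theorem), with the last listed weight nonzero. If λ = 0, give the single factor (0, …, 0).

((0, 2, 2, 1, 0, 2, 2, 0), (2, 2, 0, 2, 2, 2, 0, 2))

Converting to the ω-basis (c_i = row i of M dotted with v = (-6, 10, -2, 13, -6, -10, 4, 19)):
  c_1 = -1*-6 + 0*10 + 0*-2 + 0*13 + 0*-6 + 0*-10 + 0*4 + 0*19 = 6
  c_2 = -1*-6 + 0*10 + 0*-2 + 2*13 + 0*-6 + -1*-10 + 1*4 + -2*19 = 8
  c_3 = 1*-6 + 0*10 + 1*-2 + 0*13 + 0*-6 + -1*-10 + 0*4 + 0*19 = 2
  c_4 = 2*-6 + 0*10 + 0*-2 + 0*13 + 0*-6 + 0*-10 + 0*4 + 1*19 = 7
  c_5 = 0*-6 + 0*10 + 0*-2 + 0*13 + -1*-6 + 0*-10 + 0*4 + 0*19 = 6
  c_6 = 0*-6 + 2*10 + 0*-2 + 0*13 + 0*-6 + 0*-10 + -3*4 + 0*19 = 8
  c_7 = 0*-6 + 1*10 + 0*-2 + 0*13 + 0*-6 + 0*-10 + -2*4 + 0*19 = 2
  c_8 = 4*-6 + 0*10 + 0*-2 + -1*13 + 0*-6 + 1*-10 + -1*4 + 3*19 = 6
Writing each c_i in base p = 3:
  c_1 = 6 = 0·3^0 + 2·3^1
  c_2 = 8 = 2·3^0 + 2·3^1
  c_3 = 2 = 2·3^0
  c_4 = 7 = 1·3^0 + 2·3^1
  c_5 = 6 = 0·3^0 + 2·3^1
  c_6 = 8 = 2·3^0 + 2·3^1
  c_7 = 2 = 2·3^0
  c_8 = 6 = 0·3^0 + 2·3^1
λ_0 = (0, 2, 2, 1, 0, 2, 2, 0)
λ_1 = (2, 2, 0, 2, 2, 2, 0, 2)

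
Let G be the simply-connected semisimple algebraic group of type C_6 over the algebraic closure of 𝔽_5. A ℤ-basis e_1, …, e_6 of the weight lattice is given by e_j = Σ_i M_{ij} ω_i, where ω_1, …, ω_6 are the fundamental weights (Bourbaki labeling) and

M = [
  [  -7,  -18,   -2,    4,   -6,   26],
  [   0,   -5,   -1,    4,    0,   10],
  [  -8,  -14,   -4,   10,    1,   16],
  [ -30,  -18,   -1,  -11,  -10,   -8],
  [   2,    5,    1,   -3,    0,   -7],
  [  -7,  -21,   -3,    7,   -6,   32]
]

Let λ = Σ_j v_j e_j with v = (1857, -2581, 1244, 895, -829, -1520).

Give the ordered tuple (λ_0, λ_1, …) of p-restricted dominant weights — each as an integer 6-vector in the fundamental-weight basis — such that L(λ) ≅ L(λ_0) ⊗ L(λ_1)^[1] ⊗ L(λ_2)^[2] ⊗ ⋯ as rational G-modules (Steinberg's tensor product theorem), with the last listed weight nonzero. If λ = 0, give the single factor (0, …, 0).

((0, 1, 3, 4, 3, 4), (1, 3, 0, 1, 1, 3), (0, 1, 4, 4, 0, 2))

Change of basis e → ω: c = M·v where v = (1857, -2581, 1244, 895, -829, -1520):
  c_1 = -7*1857 + -18*-2581 + -2*1244 + 4*895 + -6*-829 + 26*-1520 = 5
  c_2 = 0*1857 + -5*-2581 + -1*1244 + 4*895 + 0*-829 + 10*-1520 = 41
  c_3 = -8*1857 + -14*-2581 + -4*1244 + 10*895 + 1*-829 + 16*-1520 = 103
  c_4 = -30*1857 + -18*-2581 + -1*1244 + -11*895 + -10*-829 + -8*-1520 = 109
  c_5 = 2*1857 + 5*-2581 + 1*1244 + -3*895 + 0*-829 + -7*-1520 = 8
  c_6 = -7*1857 + -21*-2581 + -3*1244 + 7*895 + -6*-829 + 32*-1520 = 69
Writing each c_i in base p = 5:
  c_1 = 5 = 0·5^0 + 1·5^1
  c_2 = 41 = 1·5^0 + 3·5^1 + 1·5^2
  c_3 = 103 = 3·5^0 + 0·5^1 + 4·5^2
  c_4 = 109 = 4·5^0 + 1·5^1 + 4·5^2
  c_5 = 8 = 3·5^0 + 1·5^1
  c_6 = 69 = 4·5^0 + 3·5^1 + 2·5^2
p-restricted factor λ_0 = (0, 1, 3, 4, 3, 4)
p-restricted factor λ_1 = (1, 3, 0, 1, 1, 3)
p-restricted factor λ_2 = (0, 1, 4, 4, 0, 2)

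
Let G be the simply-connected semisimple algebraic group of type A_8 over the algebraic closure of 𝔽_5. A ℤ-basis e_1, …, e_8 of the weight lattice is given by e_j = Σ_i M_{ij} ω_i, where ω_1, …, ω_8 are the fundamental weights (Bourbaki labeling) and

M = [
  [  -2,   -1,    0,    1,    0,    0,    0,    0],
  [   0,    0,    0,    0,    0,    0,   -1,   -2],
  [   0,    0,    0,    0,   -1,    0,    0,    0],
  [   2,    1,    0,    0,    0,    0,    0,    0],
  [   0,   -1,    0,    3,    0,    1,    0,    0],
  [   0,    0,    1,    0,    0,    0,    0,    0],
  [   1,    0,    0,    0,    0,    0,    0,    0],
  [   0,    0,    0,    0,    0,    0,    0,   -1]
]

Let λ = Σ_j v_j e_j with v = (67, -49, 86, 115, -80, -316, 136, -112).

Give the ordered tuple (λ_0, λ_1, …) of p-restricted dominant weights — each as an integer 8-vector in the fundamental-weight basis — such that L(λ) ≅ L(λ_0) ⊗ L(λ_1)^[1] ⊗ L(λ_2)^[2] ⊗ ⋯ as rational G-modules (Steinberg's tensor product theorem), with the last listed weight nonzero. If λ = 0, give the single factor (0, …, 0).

Converting to the ω-basis (c_i = row i of M dotted with v = (67, -49, 86, 115, -80, -316, 136, -112)):
  c_1 = (-2)·(67) + (-1)·(-49) + (0)·(86) + (1)·(115) + (0)·(-80) + (0)·(-316) + (0)·(136) + (0)·(-112) = 30
  c_2 = (0)·(67) + (0)·(-49) + (0)·(86) + (0)·(115) + (0)·(-80) + (0)·(-316) + (-1)·(136) + (-2)·(-112) = 88
  c_3 = (0)·(67) + (0)·(-49) + (0)·(86) + (0)·(115) + (-1)·(-80) + (0)·(-316) + (0)·(136) + (0)·(-112) = 80
  c_4 = (2)·(67) + (1)·(-49) + (0)·(86) + (0)·(115) + (0)·(-80) + (0)·(-316) + (0)·(136) + (0)·(-112) = 85
  c_5 = (0)·(67) + (-1)·(-49) + (0)·(86) + (3)·(115) + (0)·(-80) + (1)·(-316) + (0)·(136) + (0)·(-112) = 78
  c_6 = (0)·(67) + (0)·(-49) + (1)·(86) + (0)·(115) + (0)·(-80) + (0)·(-316) + (0)·(136) + (0)·(-112) = 86
  c_7 = (1)·(67) + (0)·(-49) + (0)·(86) + (0)·(115) + (0)·(-80) + (0)·(-316) + (0)·(136) + (0)·(-112) = 67
  c_8 = (0)·(67) + (0)·(-49) + (0)·(86) + (0)·(115) + (0)·(-80) + (0)·(-316) + (0)·(136) + (-1)·(-112) = 112
Expand coordinatewise in base 5:
  c_1 = 30 = 0·5^0 + 1·5^1 + 1·5^2
  c_2 = 88 = 3·5^0 + 2·5^1 + 3·5^2
  c_3 = 80 = 0·5^0 + 1·5^1 + 3·5^2
  c_4 = 85 = 0·5^0 + 2·5^1 + 3·5^2
  c_5 = 78 = 3·5^0 + 0·5^1 + 3·5^2
  c_6 = 86 = 1·5^0 + 2·5^1 + 3·5^2
  c_7 = 67 = 2·5^0 + 3·5^1 + 2·5^2
  c_8 = 112 = 2·5^0 + 2·5^1 + 4·5^2
Factor λ_0 = (0, 3, 0, 0, 3, 1, 2, 2)
Factor λ_1 = (1, 2, 1, 2, 0, 2, 3, 2)
Factor λ_2 = (1, 3, 3, 3, 3, 3, 2, 4)

((0, 3, 0, 0, 3, 1, 2, 2), (1, 2, 1, 2, 0, 2, 3, 2), (1, 3, 3, 3, 3, 3, 2, 4))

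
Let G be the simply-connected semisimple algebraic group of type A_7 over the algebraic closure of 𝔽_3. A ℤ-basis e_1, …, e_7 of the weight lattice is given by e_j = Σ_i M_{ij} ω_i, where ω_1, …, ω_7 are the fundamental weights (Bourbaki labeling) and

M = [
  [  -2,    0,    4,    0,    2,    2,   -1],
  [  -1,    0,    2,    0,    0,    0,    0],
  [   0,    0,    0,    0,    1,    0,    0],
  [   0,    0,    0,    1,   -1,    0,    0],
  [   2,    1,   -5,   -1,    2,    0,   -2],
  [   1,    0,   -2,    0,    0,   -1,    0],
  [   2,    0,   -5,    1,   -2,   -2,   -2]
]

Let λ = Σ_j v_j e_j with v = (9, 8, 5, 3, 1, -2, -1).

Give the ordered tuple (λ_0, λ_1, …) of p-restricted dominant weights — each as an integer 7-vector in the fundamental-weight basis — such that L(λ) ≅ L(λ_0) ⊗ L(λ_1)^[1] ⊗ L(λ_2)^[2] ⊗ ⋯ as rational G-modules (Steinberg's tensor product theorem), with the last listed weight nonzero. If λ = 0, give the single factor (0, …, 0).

((1, 1, 1, 2, 2, 1, 0),)

In the fundamental-weight basis, λ has coordinates c = M·v (v = (9, 8, 5, 3, 1, -2, -1)):
  c_1 = (-2)·(9) + (0)·(8) + (4)·(5) + (0)·(3) + (2)·(1) + (2)·(-2) + (-1)·(-1) = 1
  c_2 = (-1)·(9) + (0)·(8) + (2)·(5) + (0)·(3) + (0)·(1) + (0)·(-2) + (0)·(-1) = 1
  c_3 = (0)·(9) + (0)·(8) + (0)·(5) + (0)·(3) + (1)·(1) + (0)·(-2) + (0)·(-1) = 1
  c_4 = (0)·(9) + (0)·(8) + (0)·(5) + (1)·(3) + (-1)·(1) + (0)·(-2) + (0)·(-1) = 2
  c_5 = (2)·(9) + (1)·(8) + (-5)·(5) + (-1)·(3) + (2)·(1) + (0)·(-2) + (-2)·(-1) = 2
  c_6 = (1)·(9) + (0)·(8) + (-2)·(5) + (0)·(3) + (0)·(1) + (-1)·(-2) + (0)·(-1) = 1
  c_7 = (2)·(9) + (0)·(8) + (-5)·(5) + (1)·(3) + (-2)·(1) + (-2)·(-2) + (-2)·(-1) = 0
p = 3; digits c_i = Σ_j d_{ij}·3^j, 0 ≤ d_{ij} < 3:
  c_1 = 1 = 1·3^0
  c_2 = 1 = 1·3^0
  c_3 = 1 = 1·3^0
  c_4 = 2 = 2·3^0
  c_5 = 2 = 2·3^0
  c_6 = 1 = 1·3^0
  c_7 = 0
p-restricted factor λ_0 = (1, 1, 1, 2, 2, 1, 0)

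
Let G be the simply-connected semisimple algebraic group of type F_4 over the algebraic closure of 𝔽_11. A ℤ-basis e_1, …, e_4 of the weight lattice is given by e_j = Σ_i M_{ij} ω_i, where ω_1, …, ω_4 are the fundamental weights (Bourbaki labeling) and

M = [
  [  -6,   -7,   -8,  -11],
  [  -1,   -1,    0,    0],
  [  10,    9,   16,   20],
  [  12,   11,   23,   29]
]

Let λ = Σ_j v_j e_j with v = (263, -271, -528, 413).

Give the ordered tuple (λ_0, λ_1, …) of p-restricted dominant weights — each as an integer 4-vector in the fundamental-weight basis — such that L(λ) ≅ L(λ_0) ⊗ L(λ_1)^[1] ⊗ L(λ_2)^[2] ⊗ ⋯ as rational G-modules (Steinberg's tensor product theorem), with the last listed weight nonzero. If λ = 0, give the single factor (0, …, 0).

((0, 8, 3, 8),)

ω-coordinates c = M·v, v = (263, -271, -528, 413):
  c_1 = (-6)·(263) + (-7)·(-271) + (-8)·(-528) + (-11)·(413) = 0
  c_2 = (-1)·(263) + (-1)·(-271) + (0)·(-528) + (0)·(413) = 8
  c_3 = (10)·(263) + (9)·(-271) + (16)·(-528) + (20)·(413) = 3
  c_4 = (12)·(263) + (11)·(-271) + (23)·(-528) + (29)·(413) = 8
Writing each c_i in base p = 11:
  c_1 = 0
  c_2 = 8 = 8·11^0
  c_3 = 3 = 3·11^0
  c_4 = 8 = 8·11^0
p-restricted factor λ_0 = (0, 8, 3, 8)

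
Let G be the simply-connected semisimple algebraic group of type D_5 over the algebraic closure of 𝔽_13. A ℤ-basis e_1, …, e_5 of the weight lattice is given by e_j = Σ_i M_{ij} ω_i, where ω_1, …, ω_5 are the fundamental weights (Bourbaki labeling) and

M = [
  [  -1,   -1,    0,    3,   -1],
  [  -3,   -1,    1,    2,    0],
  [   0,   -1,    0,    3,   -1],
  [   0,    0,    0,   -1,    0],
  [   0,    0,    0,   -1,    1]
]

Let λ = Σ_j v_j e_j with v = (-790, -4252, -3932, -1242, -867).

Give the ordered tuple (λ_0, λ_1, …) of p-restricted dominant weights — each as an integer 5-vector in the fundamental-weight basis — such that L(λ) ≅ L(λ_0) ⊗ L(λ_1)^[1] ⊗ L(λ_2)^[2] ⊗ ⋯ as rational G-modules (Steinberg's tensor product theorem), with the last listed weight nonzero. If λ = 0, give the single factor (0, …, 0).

((12, 11, 2, 7, 11), (11, 2, 3, 4, 2), (12, 1, 8, 7, 2))

Compute c_i = Σ_j M_{ij} v_j with v = (-790, -4252, -3932, -1242, -867):
  c_1 = (-1)·(-790) + (-1)·(-4252) + (0)·(-3932) + (3)·(-1242) + (-1)·(-867) = 2183
  c_2 = (-3)·(-790) + (-1)·(-4252) + (1)·(-3932) + (2)·(-1242) + (0)·(-867) = 206
  c_3 = (0)·(-790) + (-1)·(-4252) + (0)·(-3932) + (3)·(-1242) + (-1)·(-867) = 1393
  c_4 = (0)·(-790) + (0)·(-4252) + (0)·(-3932) + (-1)·(-1242) + (0)·(-867) = 1242
  c_5 = (0)·(-790) + (0)·(-4252) + (0)·(-3932) + (-1)·(-1242) + (1)·(-867) = 375
Expand coordinatewise in base 13:
  c_1 = 2183 = 12·13^0 + 11·13^1 + 12·13^2
  c_2 = 206 = 11·13^0 + 2·13^1 + 1·13^2
  c_3 = 1393 = 2·13^0 + 3·13^1 + 8·13^2
  c_4 = 1242 = 7·13^0 + 4·13^1 + 7·13^2
  c_5 = 375 = 11·13^0 + 2·13^1 + 2·13^2
λ_0 = (12, 11, 2, 7, 11)
λ_1 = (11, 2, 3, 4, 2)
λ_2 = (12, 1, 8, 7, 2)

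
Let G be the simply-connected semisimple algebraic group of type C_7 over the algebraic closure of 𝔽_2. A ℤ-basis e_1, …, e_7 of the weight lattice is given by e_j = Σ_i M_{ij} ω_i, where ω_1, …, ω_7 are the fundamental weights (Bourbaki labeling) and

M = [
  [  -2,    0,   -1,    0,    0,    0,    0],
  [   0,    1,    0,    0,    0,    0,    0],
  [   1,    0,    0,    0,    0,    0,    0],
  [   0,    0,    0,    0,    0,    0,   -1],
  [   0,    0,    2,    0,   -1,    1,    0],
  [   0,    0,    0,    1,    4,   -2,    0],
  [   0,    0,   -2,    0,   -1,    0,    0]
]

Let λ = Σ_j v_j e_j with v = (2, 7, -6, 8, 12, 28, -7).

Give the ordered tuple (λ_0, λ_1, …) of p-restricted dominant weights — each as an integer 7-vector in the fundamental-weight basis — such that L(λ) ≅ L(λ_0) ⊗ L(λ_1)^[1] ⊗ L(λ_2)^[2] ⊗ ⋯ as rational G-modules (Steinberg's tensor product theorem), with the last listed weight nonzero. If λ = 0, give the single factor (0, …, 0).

In the fundamental-weight basis, λ has coordinates c = M·v (v = (2, 7, -6, 8, 12, 28, -7)):
  c_1 = -2*2 + 0*7 + -1*-6 + 0*8 + 0*12 + 0*28 + 0*-7 = 2
  c_2 = 0*2 + 1*7 + 0*-6 + 0*8 + 0*12 + 0*28 + 0*-7 = 7
  c_3 = 1*2 + 0*7 + 0*-6 + 0*8 + 0*12 + 0*28 + 0*-7 = 2
  c_4 = 0*2 + 0*7 + 0*-6 + 0*8 + 0*12 + 0*28 + -1*-7 = 7
  c_5 = 0*2 + 0*7 + 2*-6 + 0*8 + -1*12 + 1*28 + 0*-7 = 4
  c_6 = 0*2 + 0*7 + 0*-6 + 1*8 + 4*12 + -2*28 + 0*-7 = 0
  c_7 = 0*2 + 0*7 + -2*-6 + 0*8 + -1*12 + 0*28 + 0*-7 = 0
p = 2; digits c_i = Σ_j d_{ij}·2^j, 0 ≤ d_{ij} < 2:
  c_1 = 2 = 0·2^0 + 1·2^1
  c_2 = 7 = 1·2^0 + 1·2^1 + 1·2^2
  c_3 = 2 = 0·2^0 + 1·2^1
  c_4 = 7 = 1·2^0 + 1·2^1 + 1·2^2
  c_5 = 4 = 0·2^0 + 0·2^1 + 1·2^2
  c_6 = 0
  c_7 = 0
λ_0 = (0, 1, 0, 1, 0, 0, 0)
λ_1 = (1, 1, 1, 1, 0, 0, 0)
λ_2 = (0, 1, 0, 1, 1, 0, 0)

((0, 1, 0, 1, 0, 0, 0), (1, 1, 1, 1, 0, 0, 0), (0, 1, 0, 1, 1, 0, 0))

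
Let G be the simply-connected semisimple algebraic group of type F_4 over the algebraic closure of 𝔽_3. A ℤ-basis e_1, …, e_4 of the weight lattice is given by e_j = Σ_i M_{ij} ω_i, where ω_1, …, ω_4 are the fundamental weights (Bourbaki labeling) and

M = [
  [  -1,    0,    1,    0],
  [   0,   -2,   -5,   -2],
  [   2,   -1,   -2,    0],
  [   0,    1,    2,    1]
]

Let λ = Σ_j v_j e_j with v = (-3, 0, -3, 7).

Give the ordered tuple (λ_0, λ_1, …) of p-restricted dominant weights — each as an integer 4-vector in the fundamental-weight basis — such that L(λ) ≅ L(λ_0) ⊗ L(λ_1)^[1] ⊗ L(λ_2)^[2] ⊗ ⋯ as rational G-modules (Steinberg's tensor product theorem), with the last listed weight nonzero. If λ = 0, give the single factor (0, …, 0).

((0, 1, 0, 1),)

In the fundamental-weight basis, λ has coordinates c = M·v (v = (-3, 0, -3, 7)):
  c_1 = -1*-3 + 0*0 + 1*-3 + 0*7 = 0
  c_2 = 0*-3 + -2*0 + -5*-3 + -2*7 = 1
  c_3 = 2*-3 + -1*0 + -2*-3 + 0*7 = 0
  c_4 = 0*-3 + 1*0 + 2*-3 + 1*7 = 1
Expand coordinatewise in base 3:
  c_1 = 0
  c_2 = 1 = 1·3^0
  c_3 = 0
  c_4 = 1 = 1·3^0
p-restricted factor λ_0 = (0, 1, 0, 1)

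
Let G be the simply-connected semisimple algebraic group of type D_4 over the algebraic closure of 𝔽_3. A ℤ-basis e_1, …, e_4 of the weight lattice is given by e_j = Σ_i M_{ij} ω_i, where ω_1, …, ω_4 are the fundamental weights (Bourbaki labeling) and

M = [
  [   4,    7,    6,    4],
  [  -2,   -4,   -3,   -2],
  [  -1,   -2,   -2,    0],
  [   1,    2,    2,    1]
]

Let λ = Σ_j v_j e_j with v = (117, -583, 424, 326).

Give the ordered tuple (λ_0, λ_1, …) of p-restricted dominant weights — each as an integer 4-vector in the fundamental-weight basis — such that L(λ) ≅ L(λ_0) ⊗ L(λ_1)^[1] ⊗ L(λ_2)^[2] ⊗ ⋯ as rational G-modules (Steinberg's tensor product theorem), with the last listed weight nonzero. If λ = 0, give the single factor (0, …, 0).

ω-coordinates c = M·v, v = (117, -583, 424, 326):
  c_1 = 4·117 + (7)·(-583) + 6·424 + 4·326 = 235
  c_2 = (-2)·(117) + (-4)·(-583) + (-3)·(424) + (-2)·(326) = 174
  c_3 = (-1)·(117) + (-2)·(-583) + (-2)·(424) + 0·326 = 201
  c_4 = 1·117 + (2)·(-583) + 2·424 + 1·326 = 125
Writing each c_i in base p = 3:
  c_1 = 235 = 1·3^0 + 0·3^1 + 2·3^2 + 2·3^3 + 2·3^4
  c_2 = 174 = 0·3^0 + 1·3^1 + 1·3^2 + 0·3^3 + 2·3^4
  c_3 = 201 = 0·3^0 + 1·3^1 + 1·3^2 + 1·3^3 + 2·3^4
  c_4 = 125 = 2·3^0 + 2·3^1 + 1·3^2 + 1·3^3 + 1·3^4
p-restricted factor λ_0 = (1, 0, 0, 2)
p-restricted factor λ_1 = (0, 1, 1, 2)
p-restricted factor λ_2 = (2, 1, 1, 1)
p-restricted factor λ_3 = (2, 0, 1, 1)
p-restricted factor λ_4 = (2, 2, 2, 1)

((1, 0, 0, 2), (0, 1, 1, 2), (2, 1, 1, 1), (2, 0, 1, 1), (2, 2, 2, 1))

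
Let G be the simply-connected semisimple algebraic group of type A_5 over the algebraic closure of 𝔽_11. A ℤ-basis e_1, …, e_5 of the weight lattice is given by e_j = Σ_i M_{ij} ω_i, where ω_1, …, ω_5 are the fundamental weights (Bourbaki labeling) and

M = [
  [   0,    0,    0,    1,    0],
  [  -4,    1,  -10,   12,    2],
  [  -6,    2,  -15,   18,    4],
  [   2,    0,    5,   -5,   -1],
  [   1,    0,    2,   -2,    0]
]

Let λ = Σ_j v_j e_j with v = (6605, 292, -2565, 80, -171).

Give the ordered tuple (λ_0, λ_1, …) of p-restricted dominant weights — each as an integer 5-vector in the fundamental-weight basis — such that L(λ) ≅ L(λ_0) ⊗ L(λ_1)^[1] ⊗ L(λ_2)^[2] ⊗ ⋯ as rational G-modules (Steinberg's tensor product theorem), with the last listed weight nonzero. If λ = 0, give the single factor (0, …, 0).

Change of basis e → ω: c = M·v where v = (6605, 292, -2565, 80, -171):
  c_1 = 0*6605 + 0*292 + 0*-2565 + 1*80 + 0*-171 = 80
  c_2 = -4*6605 + 1*292 + -10*-2565 + 12*80 + 2*-171 = 140
  c_3 = -6*6605 + 2*292 + -15*-2565 + 18*80 + 4*-171 = 185
  c_4 = 2*6605 + 0*292 + 5*-2565 + -5*80 + -1*-171 = 156
  c_5 = 1*6605 + 0*292 + 2*-2565 + -2*80 + 0*-171 = 1315
p = 11; digits c_i = Σ_j d_{ij}·11^j, 0 ≤ d_{ij} < 11:
  c_1 = 80 = 3·11^0 + 7·11^1
  c_2 = 140 = 8·11^0 + 1·11^1 + 1·11^2
  c_3 = 185 = 9·11^0 + 5·11^1 + 1·11^2
  c_4 = 156 = 2·11^0 + 3·11^1 + 1·11^2
  c_5 = 1315 = 6·11^0 + 9·11^1 + 10·11^2
Factor λ_0 = (3, 8, 9, 2, 6)
Factor λ_1 = (7, 1, 5, 3, 9)
Factor λ_2 = (0, 1, 1, 1, 10)

((3, 8, 9, 2, 6), (7, 1, 5, 3, 9), (0, 1, 1, 1, 10))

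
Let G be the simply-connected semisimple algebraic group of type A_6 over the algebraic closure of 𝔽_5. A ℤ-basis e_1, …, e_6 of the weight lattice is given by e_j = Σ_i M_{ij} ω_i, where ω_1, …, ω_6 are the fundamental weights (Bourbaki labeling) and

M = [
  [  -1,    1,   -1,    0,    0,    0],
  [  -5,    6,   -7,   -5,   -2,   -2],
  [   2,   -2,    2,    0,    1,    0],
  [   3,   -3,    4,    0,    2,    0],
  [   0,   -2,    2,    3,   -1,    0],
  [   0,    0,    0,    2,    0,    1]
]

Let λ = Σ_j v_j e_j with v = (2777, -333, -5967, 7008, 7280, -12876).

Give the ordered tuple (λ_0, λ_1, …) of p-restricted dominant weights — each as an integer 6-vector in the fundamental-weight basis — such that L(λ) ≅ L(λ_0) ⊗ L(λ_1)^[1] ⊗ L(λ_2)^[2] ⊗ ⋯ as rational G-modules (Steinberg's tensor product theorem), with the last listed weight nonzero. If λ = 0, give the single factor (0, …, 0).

((2, 3, 1, 2, 1, 0), (1, 2, 3, 4, 0, 3), (4, 1, 2, 0, 4, 0), (2, 1, 2, 0, 4, 4), (4, 3, 2, 0, 3, 1))

ω-coordinates c = M·v, v = (2777, -333, -5967, 7008, 7280, -12876):
  c_1 = -1*2777 + 1*-333 + -1*-5967 + 0*7008 + 0*7280 + 0*-12876 = 2857
  c_2 = -5*2777 + 6*-333 + -7*-5967 + -5*7008 + -2*7280 + -2*-12876 = 2038
  c_3 = 2*2777 + -2*-333 + 2*-5967 + 0*7008 + 1*7280 + 0*-12876 = 1566
  c_4 = 3*2777 + -3*-333 + 4*-5967 + 0*7008 + 2*7280 + 0*-12876 = 22
  c_5 = 0*2777 + -2*-333 + 2*-5967 + 3*7008 + -1*7280 + 0*-12876 = 2476
  c_6 = 0*2777 + 0*-333 + 0*-5967 + 2*7008 + 0*7280 + 1*-12876 = 1140
Writing each c_i in base p = 5:
  c_1 = 2857 = 2·5^0 + 1·5^1 + 4·5^2 + 2·5^3 + 4·5^4
  c_2 = 2038 = 3·5^0 + 2·5^1 + 1·5^2 + 1·5^3 + 3·5^4
  c_3 = 1566 = 1·5^0 + 3·5^1 + 2·5^2 + 2·5^3 + 2·5^4
  c_4 = 22 = 2·5^0 + 4·5^1
  c_5 = 2476 = 1·5^0 + 0·5^1 + 4·5^2 + 4·5^3 + 3·5^4
  c_6 = 1140 = 0·5^0 + 3·5^1 + 0·5^2 + 4·5^3 + 1·5^4
p-restricted factor λ_0 = (2, 3, 1, 2, 1, 0)
p-restricted factor λ_1 = (1, 2, 3, 4, 0, 3)
p-restricted factor λ_2 = (4, 1, 2, 0, 4, 0)
p-restricted factor λ_3 = (2, 1, 2, 0, 4, 4)
p-restricted factor λ_4 = (4, 3, 2, 0, 3, 1)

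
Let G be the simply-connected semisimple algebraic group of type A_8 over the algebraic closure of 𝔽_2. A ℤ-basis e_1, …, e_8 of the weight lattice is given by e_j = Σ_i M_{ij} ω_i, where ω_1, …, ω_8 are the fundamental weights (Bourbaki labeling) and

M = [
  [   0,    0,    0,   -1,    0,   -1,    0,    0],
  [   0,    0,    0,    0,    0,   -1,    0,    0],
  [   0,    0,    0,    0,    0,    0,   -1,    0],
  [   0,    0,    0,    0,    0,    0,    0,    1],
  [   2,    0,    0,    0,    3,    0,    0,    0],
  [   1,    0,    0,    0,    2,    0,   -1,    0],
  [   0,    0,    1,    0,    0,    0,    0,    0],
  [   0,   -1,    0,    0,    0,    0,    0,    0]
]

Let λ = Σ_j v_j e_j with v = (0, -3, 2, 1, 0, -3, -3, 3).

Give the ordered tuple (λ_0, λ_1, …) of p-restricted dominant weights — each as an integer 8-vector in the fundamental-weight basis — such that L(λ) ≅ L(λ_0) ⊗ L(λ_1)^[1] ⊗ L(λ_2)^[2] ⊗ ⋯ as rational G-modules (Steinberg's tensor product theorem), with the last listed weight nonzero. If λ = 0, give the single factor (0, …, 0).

((0, 1, 1, 1, 0, 1, 0, 1), (1, 1, 1, 1, 0, 1, 1, 1))

ω-coordinates c = M·v, v = (0, -3, 2, 1, 0, -3, -3, 3):
  c_1 = 0·0 + (0)·(-3) + 0·2 + (-1)·(1) + 0·0 + (-1)·(-3) + (0)·(-3) + 0·3 = 2
  c_2 = 0·0 + (0)·(-3) + 0·2 + 0·1 + 0·0 + (-1)·(-3) + (0)·(-3) + 0·3 = 3
  c_3 = 0·0 + (0)·(-3) + 0·2 + 0·1 + 0·0 + (0)·(-3) + (-1)·(-3) + 0·3 = 3
  c_4 = 0·0 + (0)·(-3) + 0·2 + 0·1 + 0·0 + (0)·(-3) + (0)·(-3) + 1·3 = 3
  c_5 = 2·0 + (0)·(-3) + 0·2 + 0·1 + 3·0 + (0)·(-3) + (0)·(-3) + 0·3 = 0
  c_6 = 1·0 + (0)·(-3) + 0·2 + 0·1 + 2·0 + (0)·(-3) + (-1)·(-3) + 0·3 = 3
  c_7 = 0·0 + (0)·(-3) + 1·2 + 0·1 + 0·0 + (0)·(-3) + (0)·(-3) + 0·3 = 2
  c_8 = 0·0 + (-1)·(-3) + 0·2 + 0·1 + 0·0 + (0)·(-3) + (0)·(-3) + 0·3 = 3
Writing each c_i in base p = 2:
  c_1 = 2 = 0·2^0 + 1·2^1
  c_2 = 3 = 1·2^0 + 1·2^1
  c_3 = 3 = 1·2^0 + 1·2^1
  c_4 = 3 = 1·2^0 + 1·2^1
  c_5 = 0
  c_6 = 3 = 1·2^0 + 1·2^1
  c_7 = 2 = 0·2^0 + 1·2^1
  c_8 = 3 = 1·2^0 + 1·2^1
λ_0 = (0, 1, 1, 1, 0, 1, 0, 1)
λ_1 = (1, 1, 1, 1, 0, 1, 1, 1)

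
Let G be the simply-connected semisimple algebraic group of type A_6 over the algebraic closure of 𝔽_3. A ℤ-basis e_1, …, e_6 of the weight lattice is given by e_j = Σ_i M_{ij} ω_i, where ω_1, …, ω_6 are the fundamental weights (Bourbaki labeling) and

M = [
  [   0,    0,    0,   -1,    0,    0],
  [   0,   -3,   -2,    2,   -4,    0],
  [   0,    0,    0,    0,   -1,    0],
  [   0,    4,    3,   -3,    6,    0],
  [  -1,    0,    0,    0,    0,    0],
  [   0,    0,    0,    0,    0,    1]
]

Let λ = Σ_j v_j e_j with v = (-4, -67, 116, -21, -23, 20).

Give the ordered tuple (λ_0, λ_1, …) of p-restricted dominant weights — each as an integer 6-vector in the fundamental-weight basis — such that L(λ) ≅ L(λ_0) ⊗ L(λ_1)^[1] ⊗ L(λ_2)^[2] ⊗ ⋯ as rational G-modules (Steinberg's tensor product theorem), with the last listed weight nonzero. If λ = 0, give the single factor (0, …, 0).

((0, 1, 2, 2, 1, 2), (1, 0, 1, 1, 1, 0), (2, 2, 2, 0, 0, 2))

Compute c_i = Σ_j M_{ij} v_j with v = (-4, -67, 116, -21, -23, 20):
  c_1 = (0)·(-4) + (0)·(-67) + 0·116 + (-1)·(-21) + (0)·(-23) + 0·20 = 21
  c_2 = (0)·(-4) + (-3)·(-67) + (-2)·(116) + (2)·(-21) + (-4)·(-23) + 0·20 = 19
  c_3 = (0)·(-4) + (0)·(-67) + 0·116 + (0)·(-21) + (-1)·(-23) + 0·20 = 23
  c_4 = (0)·(-4) + (4)·(-67) + 3·116 + (-3)·(-21) + (6)·(-23) + 0·20 = 5
  c_5 = (-1)·(-4) + (0)·(-67) + 0·116 + (0)·(-21) + (0)·(-23) + 0·20 = 4
  c_6 = (0)·(-4) + (0)·(-67) + 0·116 + (0)·(-21) + (0)·(-23) + 1·20 = 20
Writing each c_i in base p = 3:
  c_1 = 21 = 0·3^0 + 1·3^1 + 2·3^2
  c_2 = 19 = 1·3^0 + 0·3^1 + 2·3^2
  c_3 = 23 = 2·3^0 + 1·3^1 + 2·3^2
  c_4 = 5 = 2·3^0 + 1·3^1
  c_5 = 4 = 1·3^0 + 1·3^1
  c_6 = 20 = 2·3^0 + 0·3^1 + 2·3^2
λ_0 = (0, 1, 2, 2, 1, 2)
λ_1 = (1, 0, 1, 1, 1, 0)
λ_2 = (2, 2, 2, 0, 0, 2)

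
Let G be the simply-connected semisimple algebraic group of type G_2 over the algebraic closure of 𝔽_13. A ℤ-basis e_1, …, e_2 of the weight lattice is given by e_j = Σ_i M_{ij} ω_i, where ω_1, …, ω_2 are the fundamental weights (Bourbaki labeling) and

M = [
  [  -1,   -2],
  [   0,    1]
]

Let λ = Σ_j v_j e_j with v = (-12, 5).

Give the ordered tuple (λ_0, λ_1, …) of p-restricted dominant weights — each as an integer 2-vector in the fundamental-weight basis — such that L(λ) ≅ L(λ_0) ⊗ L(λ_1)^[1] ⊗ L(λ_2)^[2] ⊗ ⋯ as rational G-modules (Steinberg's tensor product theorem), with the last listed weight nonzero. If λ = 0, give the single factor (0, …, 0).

((2, 5),)

Change of basis e → ω: c = M·v where v = (-12, 5):
  c_1 = (-1)·(-12) + (-2)·(5) = 2
  c_2 = (0)·(-12) + 1·5 = 5
p = 13; digits c_i = Σ_j d_{ij}·13^j, 0 ≤ d_{ij} < 13:
  c_1 = 2 = 2·13^0
  c_2 = 5 = 5·13^0
λ_0 = (2, 5)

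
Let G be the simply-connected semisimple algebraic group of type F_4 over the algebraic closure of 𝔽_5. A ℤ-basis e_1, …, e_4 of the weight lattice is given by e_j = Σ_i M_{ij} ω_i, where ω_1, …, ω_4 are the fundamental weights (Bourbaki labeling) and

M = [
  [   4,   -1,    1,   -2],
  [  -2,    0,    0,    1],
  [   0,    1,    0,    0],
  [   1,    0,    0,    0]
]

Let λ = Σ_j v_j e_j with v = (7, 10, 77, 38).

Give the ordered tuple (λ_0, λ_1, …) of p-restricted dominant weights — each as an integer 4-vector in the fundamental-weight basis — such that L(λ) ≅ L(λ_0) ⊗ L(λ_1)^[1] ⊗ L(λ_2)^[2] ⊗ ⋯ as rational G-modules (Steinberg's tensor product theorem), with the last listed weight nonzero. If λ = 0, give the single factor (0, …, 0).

((4, 4, 0, 2), (3, 4, 2, 1))

ω-coordinates c = M·v, v = (7, 10, 77, 38):
  c_1 = 4·7 + (-1)·(10) + 1·77 + (-2)·(38) = 19
  c_2 = (-2)·(7) + 0·10 + 0·77 + 1·38 = 24
  c_3 = 0·7 + 1·10 + 0·77 + 0·38 = 10
  c_4 = 1·7 + 0·10 + 0·77 + 0·38 = 7
Expand coordinatewise in base 5:
  c_1 = 19 = 4·5^0 + 3·5^1
  c_2 = 24 = 4·5^0 + 4·5^1
  c_3 = 10 = 0·5^0 + 2·5^1
  c_4 = 7 = 2·5^0 + 1·5^1
λ_0 = (4, 4, 0, 2)
λ_1 = (3, 4, 2, 1)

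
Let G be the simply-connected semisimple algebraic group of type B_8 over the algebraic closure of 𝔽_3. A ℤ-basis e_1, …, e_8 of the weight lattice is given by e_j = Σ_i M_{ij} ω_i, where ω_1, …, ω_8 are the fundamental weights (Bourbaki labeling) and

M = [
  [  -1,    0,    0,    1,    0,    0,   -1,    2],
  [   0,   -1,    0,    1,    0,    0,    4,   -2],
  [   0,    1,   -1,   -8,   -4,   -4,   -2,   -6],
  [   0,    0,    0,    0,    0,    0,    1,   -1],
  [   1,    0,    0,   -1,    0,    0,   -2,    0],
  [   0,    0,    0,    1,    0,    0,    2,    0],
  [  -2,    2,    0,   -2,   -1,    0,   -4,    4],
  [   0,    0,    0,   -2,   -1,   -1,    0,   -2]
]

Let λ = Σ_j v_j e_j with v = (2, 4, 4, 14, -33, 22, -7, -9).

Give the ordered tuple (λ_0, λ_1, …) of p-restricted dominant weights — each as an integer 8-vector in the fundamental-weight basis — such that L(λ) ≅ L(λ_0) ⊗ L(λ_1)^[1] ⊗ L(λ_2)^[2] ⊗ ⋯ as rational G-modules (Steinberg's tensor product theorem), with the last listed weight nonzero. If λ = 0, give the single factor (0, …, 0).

Change of basis e → ω: c = M·v where v = (2, 4, 4, 14, -33, 22, -7, -9):
  c_1 = (-1)·(2) + (0)·(4) + (0)·(4) + (1)·(14) + (0)·(-33) + (0)·(22) + (-1)·(-7) + (2)·(-9) = 1
  c_2 = (0)·(2) + (-1)·(4) + (0)·(4) + (1)·(14) + (0)·(-33) + (0)·(22) + (4)·(-7) + (-2)·(-9) = 0
  c_3 = (0)·(2) + (1)·(4) + (-1)·(4) + (-8)·(14) + (-4)·(-33) + (-4)·(22) + (-2)·(-7) + (-6)·(-9) = 0
  c_4 = (0)·(2) + (0)·(4) + (0)·(4) + (0)·(14) + (0)·(-33) + (0)·(22) + (1)·(-7) + (-1)·(-9) = 2
  c_5 = (1)·(2) + (0)·(4) + (0)·(4) + (-1)·(14) + (0)·(-33) + (0)·(22) + (-2)·(-7) + (0)·(-9) = 2
  c_6 = (0)·(2) + (0)·(4) + (0)·(4) + (1)·(14) + (0)·(-33) + (0)·(22) + (2)·(-7) + (0)·(-9) = 0
  c_7 = (-2)·(2) + (2)·(4) + (0)·(4) + (-2)·(14) + (-1)·(-33) + (0)·(22) + (-4)·(-7) + (4)·(-9) = 1
  c_8 = (0)·(2) + (0)·(4) + (0)·(4) + (-2)·(14) + (-1)·(-33) + (-1)·(22) + (0)·(-7) + (-2)·(-9) = 1
p = 3; digits c_i = Σ_j d_{ij}·3^j, 0 ≤ d_{ij} < 3:
  c_1 = 1 = 1·3^0
  c_2 = 0
  c_3 = 0
  c_4 = 2 = 2·3^0
  c_5 = 2 = 2·3^0
  c_6 = 0
  c_7 = 1 = 1·3^0
  c_8 = 1 = 1·3^0
p-restricted factor λ_0 = (1, 0, 0, 2, 2, 0, 1, 1)

((1, 0, 0, 2, 2, 0, 1, 1),)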